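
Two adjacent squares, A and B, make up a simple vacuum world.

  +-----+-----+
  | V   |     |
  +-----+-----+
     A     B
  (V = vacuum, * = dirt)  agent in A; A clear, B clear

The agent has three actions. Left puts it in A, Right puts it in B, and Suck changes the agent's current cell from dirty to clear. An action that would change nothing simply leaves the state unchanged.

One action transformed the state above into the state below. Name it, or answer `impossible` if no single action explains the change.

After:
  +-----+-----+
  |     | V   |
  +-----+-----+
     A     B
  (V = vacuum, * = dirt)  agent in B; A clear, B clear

try  Left: (A; A:clear, B:clear)
try Right: (B; A:clear, B:clear)  ← match
try  Suck: (A; A:clear, B:clear)

Right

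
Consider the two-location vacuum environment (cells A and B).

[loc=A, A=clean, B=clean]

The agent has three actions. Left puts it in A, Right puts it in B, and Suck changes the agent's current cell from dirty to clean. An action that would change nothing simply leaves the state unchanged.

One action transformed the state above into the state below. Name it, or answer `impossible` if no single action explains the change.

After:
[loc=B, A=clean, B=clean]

Right

try  Left: <A|clean|clean>
try Right: <B|clean|clean>  ← match
try  Suck: <A|clean|clean>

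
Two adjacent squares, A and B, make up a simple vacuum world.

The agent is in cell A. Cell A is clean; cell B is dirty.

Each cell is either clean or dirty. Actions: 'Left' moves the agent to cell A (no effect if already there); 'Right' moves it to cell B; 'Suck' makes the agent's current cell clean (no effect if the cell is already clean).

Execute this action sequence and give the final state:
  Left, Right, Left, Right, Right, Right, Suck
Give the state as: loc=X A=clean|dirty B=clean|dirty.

loc=B A=clean B=clean

t=1 Left ⇒ loc=A A=clean B=dirty
t=2 Right ⇒ loc=B A=clean B=dirty
t=3 Left ⇒ loc=A A=clean B=dirty
t=4 Right ⇒ loc=B A=clean B=dirty
t=5 Right ⇒ loc=B A=clean B=dirty
t=6 Right ⇒ loc=B A=clean B=dirty
t=7 Suck ⇒ loc=B A=clean B=clean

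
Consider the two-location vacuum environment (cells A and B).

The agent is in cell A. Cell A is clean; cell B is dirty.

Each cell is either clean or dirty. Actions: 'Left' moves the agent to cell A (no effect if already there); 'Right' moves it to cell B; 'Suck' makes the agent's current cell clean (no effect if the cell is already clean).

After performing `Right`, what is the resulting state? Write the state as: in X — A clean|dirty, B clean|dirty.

in B — A clean, B dirty

start: in A — A clean, B dirty
[1] after Right: in B — A clean, B dirty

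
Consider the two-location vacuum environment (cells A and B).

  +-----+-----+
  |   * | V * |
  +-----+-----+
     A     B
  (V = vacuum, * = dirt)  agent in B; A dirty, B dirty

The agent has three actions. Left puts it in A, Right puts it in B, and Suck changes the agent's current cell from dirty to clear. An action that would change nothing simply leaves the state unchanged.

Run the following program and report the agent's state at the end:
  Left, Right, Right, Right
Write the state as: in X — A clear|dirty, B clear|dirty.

t=1 Left ⇒ in A — A dirty, B dirty
t=2 Right ⇒ in B — A dirty, B dirty
t=3 Right ⇒ in B — A dirty, B dirty
t=4 Right ⇒ in B — A dirty, B dirty

in B — A dirty, B dirty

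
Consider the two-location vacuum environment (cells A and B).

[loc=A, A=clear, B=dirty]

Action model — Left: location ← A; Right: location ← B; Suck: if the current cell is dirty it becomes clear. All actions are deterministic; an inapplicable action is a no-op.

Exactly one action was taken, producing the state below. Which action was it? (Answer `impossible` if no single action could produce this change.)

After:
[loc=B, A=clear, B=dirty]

try  Left: in A — A clear, B dirty
try Right: in B — A clear, B dirty  ← match
try  Suck: in A — A clear, B dirty

Right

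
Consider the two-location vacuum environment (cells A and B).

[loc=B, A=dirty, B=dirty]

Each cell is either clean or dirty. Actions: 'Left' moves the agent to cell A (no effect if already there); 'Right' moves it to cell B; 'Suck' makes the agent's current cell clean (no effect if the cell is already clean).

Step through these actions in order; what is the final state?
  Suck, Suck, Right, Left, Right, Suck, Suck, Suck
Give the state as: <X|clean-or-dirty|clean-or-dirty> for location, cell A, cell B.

<B|dirty|clean>

t=1 Suck ⇒ <B|dirty|clean>
t=2 Suck ⇒ <B|dirty|clean>
t=3 Right ⇒ <B|dirty|clean>
t=4 Left ⇒ <A|dirty|clean>
t=5 Right ⇒ <B|dirty|clean>
t=6 Suck ⇒ <B|dirty|clean>
t=7 Suck ⇒ <B|dirty|clean>
t=8 Suck ⇒ <B|dirty|clean>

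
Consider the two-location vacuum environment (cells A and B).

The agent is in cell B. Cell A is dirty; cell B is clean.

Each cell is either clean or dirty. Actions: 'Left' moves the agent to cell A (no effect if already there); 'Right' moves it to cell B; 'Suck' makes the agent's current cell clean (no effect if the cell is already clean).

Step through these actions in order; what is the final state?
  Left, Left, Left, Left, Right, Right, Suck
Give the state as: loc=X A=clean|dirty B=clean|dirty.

loc=B A=dirty B=clean

t=1 Left ⇒ loc=A A=dirty B=clean
t=2 Left ⇒ loc=A A=dirty B=clean
t=3 Left ⇒ loc=A A=dirty B=clean
t=4 Left ⇒ loc=A A=dirty B=clean
t=5 Right ⇒ loc=B A=dirty B=clean
t=6 Right ⇒ loc=B A=dirty B=clean
t=7 Suck ⇒ loc=B A=dirty B=clean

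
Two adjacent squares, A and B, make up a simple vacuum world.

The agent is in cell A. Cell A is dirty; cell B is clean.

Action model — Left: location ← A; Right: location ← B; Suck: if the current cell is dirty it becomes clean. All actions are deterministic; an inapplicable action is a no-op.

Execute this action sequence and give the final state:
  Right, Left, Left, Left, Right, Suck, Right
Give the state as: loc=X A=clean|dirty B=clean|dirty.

step 1/7 (Right): loc=B A=dirty B=clean
step 2/7 (Left): loc=A A=dirty B=clean
step 3/7 (Left): loc=A A=dirty B=clean
step 4/7 (Left): loc=A A=dirty B=clean
step 5/7 (Right): loc=B A=dirty B=clean
step 6/7 (Suck): loc=B A=dirty B=clean
step 7/7 (Right): loc=B A=dirty B=clean

loc=B A=dirty B=clean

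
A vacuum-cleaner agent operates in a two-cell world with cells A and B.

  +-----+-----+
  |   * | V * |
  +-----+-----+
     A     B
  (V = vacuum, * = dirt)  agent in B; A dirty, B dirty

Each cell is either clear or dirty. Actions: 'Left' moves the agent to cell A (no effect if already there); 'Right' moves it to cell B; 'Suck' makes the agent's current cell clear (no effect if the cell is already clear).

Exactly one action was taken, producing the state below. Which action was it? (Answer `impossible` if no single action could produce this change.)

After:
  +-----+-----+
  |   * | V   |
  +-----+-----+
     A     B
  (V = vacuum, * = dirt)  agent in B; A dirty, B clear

Suck

try  Left: loc=A A=dirty B=dirty
try Right: loc=B A=dirty B=dirty
try  Suck: loc=B A=dirty B=clear  ← match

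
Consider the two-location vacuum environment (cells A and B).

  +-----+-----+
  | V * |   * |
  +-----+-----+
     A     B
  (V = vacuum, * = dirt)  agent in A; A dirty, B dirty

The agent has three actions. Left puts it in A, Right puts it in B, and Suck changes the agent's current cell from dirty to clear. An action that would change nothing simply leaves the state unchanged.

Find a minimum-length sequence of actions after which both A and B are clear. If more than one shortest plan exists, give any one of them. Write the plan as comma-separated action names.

Suck, Right, Suck

1. Suck → <A|clear|dirty>
2. Right → <B|clear|dirty>
3. Suck → <B|clear|clear>
min 3: Suck A + move + Suck B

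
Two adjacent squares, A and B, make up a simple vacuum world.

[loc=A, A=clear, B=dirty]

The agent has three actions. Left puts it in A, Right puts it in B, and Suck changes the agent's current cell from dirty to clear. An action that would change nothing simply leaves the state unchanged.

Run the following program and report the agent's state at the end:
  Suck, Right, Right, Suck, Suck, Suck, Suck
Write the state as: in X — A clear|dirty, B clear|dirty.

in B — A clear, B clear

t=1 Suck ⇒ in A — A clear, B dirty
t=2 Right ⇒ in B — A clear, B dirty
t=3 Right ⇒ in B — A clear, B dirty
t=4 Suck ⇒ in B — A clear, B clear
t=5 Suck ⇒ in B — A clear, B clear
t=6 Suck ⇒ in B — A clear, B clear
t=7 Suck ⇒ in B — A clear, B clear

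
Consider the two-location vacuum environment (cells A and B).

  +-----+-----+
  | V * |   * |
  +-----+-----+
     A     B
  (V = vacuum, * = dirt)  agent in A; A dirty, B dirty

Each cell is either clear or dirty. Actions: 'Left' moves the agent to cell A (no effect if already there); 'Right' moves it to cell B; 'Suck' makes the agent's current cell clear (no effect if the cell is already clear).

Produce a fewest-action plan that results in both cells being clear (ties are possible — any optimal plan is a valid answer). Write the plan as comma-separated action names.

1. Suck → (A; A:clear, B:dirty)
2. Right → (B; A:clear, B:dirty)
3. Suck → (B; A:clear, B:clear)
min 3: Suck A + move + Suck B

Suck, Right, Suck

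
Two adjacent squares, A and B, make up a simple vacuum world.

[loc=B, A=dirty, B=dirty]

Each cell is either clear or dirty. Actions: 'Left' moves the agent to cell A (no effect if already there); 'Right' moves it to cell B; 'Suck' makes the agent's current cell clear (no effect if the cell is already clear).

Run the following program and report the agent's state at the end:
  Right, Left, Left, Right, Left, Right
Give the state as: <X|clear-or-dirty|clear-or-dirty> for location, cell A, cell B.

<B|dirty|dirty>

1) do Right; now <B|dirty|dirty>
2) do Left; now <A|dirty|dirty>
3) do Left; now <A|dirty|dirty>
4) do Right; now <B|dirty|dirty>
5) do Left; now <A|dirty|dirty>
6) do Right; now <B|dirty|dirty>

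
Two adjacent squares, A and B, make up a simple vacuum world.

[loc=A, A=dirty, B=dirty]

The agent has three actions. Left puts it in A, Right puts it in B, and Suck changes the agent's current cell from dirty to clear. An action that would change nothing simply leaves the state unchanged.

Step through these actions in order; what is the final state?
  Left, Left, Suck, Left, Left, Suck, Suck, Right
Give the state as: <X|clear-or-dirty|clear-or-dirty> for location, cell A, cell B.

1) do Left; now <A|dirty|dirty>
2) do Left; now <A|dirty|dirty>
3) do Suck; now <A|clear|dirty>
4) do Left; now <A|clear|dirty>
5) do Left; now <A|clear|dirty>
6) do Suck; now <A|clear|dirty>
7) do Suck; now <A|clear|dirty>
8) do Right; now <B|clear|dirty>

<B|clear|dirty>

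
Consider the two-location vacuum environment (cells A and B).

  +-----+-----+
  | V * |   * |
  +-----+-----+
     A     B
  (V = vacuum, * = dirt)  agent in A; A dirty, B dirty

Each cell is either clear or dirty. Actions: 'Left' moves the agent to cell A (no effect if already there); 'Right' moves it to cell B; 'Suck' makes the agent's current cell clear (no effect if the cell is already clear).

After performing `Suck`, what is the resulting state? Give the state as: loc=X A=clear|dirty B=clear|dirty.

start: loc=A A=dirty B=dirty
Suck (#1): loc=A A=clear B=dirty

loc=A A=clear B=dirty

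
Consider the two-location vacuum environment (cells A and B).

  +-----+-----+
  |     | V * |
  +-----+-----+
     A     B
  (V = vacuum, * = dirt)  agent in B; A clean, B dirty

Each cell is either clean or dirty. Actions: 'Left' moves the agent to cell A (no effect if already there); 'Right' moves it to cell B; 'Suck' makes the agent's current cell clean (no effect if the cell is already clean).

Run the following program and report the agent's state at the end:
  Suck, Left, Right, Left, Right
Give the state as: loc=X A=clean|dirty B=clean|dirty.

loc=B A=clean B=clean

step 1/5 (Suck): loc=B A=clean B=clean
step 2/5 (Left): loc=A A=clean B=clean
step 3/5 (Right): loc=B A=clean B=clean
step 4/5 (Left): loc=A A=clean B=clean
step 5/5 (Right): loc=B A=clean B=clean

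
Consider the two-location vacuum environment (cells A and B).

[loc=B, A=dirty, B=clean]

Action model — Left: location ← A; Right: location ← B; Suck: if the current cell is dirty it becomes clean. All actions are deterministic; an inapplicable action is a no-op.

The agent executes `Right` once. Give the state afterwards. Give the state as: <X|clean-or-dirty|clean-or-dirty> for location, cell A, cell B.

<B|dirty|clean>

start: <B|dirty|clean>
step 1/1 (Right): <B|dirty|clean>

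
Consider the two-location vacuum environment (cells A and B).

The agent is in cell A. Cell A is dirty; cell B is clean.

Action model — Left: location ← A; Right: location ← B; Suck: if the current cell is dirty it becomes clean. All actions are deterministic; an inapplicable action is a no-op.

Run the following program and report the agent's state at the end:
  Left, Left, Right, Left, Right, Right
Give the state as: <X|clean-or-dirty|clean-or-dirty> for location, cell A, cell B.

<B|dirty|clean>

Left (#1): <A|dirty|clean>
Left (#2): <A|dirty|clean>
Right (#3): <B|dirty|clean>
Left (#4): <A|dirty|clean>
Right (#5): <B|dirty|clean>
Right (#6): <B|dirty|clean>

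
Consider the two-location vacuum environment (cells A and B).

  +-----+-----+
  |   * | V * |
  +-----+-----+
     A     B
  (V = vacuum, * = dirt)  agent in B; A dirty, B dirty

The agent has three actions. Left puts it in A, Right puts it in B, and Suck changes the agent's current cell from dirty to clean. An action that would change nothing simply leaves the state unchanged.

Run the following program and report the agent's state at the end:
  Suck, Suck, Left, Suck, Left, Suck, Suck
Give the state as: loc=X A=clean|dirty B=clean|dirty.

loc=A A=clean B=clean

1. Suck → loc=B A=dirty B=clean
2. Suck → loc=B A=dirty B=clean
3. Left → loc=A A=dirty B=clean
4. Suck → loc=A A=clean B=clean
5. Left → loc=A A=clean B=clean
6. Suck → loc=A A=clean B=clean
7. Suck → loc=A A=clean B=clean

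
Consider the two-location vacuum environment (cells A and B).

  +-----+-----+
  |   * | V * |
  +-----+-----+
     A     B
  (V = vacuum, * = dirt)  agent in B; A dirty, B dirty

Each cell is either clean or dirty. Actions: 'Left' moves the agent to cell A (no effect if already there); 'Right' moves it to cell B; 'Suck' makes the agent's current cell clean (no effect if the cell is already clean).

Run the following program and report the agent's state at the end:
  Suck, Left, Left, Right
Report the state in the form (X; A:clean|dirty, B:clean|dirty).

Suck (#1): (B; A:dirty, B:clean)
Left (#2): (A; A:dirty, B:clean)
Left (#3): (A; A:dirty, B:clean)
Right (#4): (B; A:dirty, B:clean)

(B; A:dirty, B:clean)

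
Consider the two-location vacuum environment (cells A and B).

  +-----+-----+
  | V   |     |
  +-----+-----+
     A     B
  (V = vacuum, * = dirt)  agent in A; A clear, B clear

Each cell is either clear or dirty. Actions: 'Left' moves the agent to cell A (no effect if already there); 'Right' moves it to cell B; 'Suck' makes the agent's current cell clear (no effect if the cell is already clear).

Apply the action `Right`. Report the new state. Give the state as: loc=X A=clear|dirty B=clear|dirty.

loc=B A=clear B=clear

start: loc=A A=clear B=clear
Right (#1): loc=B A=clear B=clear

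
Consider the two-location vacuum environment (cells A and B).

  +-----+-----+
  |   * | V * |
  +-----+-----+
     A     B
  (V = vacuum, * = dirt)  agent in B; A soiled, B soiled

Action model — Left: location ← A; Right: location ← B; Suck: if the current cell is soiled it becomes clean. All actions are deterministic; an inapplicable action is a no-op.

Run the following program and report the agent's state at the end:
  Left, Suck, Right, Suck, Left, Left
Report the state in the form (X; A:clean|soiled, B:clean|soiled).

(A; A:clean, B:clean)

1) do Left; now (A; A:soiled, B:soiled)
2) do Suck; now (A; A:clean, B:soiled)
3) do Right; now (B; A:clean, B:soiled)
4) do Suck; now (B; A:clean, B:clean)
5) do Left; now (A; A:clean, B:clean)
6) do Left; now (A; A:clean, B:clean)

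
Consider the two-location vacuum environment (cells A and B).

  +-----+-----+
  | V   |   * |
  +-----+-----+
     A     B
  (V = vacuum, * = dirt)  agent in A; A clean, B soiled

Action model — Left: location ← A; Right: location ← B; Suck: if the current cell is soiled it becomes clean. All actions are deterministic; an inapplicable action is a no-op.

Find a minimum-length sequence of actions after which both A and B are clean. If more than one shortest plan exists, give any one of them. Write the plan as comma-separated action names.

Right, Suck

1) do Right; now loc=B A=clean B=soiled
2) do Suck; now loc=B A=clean B=clean
min 2: go B then Suck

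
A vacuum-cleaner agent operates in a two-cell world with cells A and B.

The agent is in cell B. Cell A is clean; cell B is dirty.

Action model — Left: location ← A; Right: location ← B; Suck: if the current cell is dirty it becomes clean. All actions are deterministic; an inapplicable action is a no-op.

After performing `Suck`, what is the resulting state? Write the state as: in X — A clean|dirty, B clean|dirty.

start: in B — A clean, B dirty
1. Suck → in B — A clean, B clean

in B — A clean, B clean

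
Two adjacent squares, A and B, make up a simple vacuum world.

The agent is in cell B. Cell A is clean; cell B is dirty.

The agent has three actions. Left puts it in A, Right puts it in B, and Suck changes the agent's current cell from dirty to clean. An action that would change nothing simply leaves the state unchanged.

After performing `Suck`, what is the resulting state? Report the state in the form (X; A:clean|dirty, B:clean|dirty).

start: (B; A:clean, B:dirty)
1. Suck → (B; A:clean, B:clean)

(B; A:clean, B:clean)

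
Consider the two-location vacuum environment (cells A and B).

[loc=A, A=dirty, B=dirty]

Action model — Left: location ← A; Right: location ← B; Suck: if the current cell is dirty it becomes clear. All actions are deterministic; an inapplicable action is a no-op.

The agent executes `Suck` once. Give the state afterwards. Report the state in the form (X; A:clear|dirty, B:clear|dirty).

(A; A:clear, B:dirty)

start: (A; A:dirty, B:dirty)
step 1/1 (Suck): (A; A:clear, B:dirty)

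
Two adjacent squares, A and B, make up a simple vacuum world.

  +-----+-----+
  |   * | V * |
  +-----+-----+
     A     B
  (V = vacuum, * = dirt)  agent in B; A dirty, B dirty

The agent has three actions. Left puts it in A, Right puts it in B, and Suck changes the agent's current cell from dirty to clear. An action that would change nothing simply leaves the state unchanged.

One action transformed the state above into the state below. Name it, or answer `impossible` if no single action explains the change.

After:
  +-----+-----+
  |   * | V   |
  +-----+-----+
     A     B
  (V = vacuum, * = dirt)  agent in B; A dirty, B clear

Suck

try  Left: (A; A:dirty, B:dirty)
try Right: (B; A:dirty, B:dirty)
try  Suck: (B; A:dirty, B:clear)  ← match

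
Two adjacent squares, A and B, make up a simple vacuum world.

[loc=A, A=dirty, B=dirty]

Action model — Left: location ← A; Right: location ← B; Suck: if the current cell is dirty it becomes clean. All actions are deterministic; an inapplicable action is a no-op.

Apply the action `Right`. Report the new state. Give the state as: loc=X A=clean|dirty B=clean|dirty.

start: loc=A A=dirty B=dirty
1. Right → loc=B A=dirty B=dirty

loc=B A=dirty B=dirty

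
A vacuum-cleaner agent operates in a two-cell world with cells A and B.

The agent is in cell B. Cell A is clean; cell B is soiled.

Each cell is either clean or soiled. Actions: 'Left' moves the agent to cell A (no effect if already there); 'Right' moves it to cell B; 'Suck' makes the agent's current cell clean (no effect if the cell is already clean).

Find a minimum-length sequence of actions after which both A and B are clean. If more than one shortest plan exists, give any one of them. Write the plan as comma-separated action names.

Suck

1) do Suck; now in B — A clean, B clean
min 1: B is soiled, one Suck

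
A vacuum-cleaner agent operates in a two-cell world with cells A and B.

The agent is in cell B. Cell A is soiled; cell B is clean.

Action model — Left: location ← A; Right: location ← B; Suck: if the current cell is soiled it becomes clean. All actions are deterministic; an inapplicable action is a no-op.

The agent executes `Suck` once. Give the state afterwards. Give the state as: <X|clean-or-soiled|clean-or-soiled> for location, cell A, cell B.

start: <B|soiled|clean>
1) do Suck; now <B|soiled|clean>

<B|soiled|clean>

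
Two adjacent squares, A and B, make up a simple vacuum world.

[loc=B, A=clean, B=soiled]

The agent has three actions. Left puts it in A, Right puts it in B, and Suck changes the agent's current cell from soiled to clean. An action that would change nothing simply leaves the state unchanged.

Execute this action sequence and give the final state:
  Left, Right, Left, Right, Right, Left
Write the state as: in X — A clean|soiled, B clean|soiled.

in A — A clean, B soiled

1) do Left; now in A — A clean, B soiled
2) do Right; now in B — A clean, B soiled
3) do Left; now in A — A clean, B soiled
4) do Right; now in B — A clean, B soiled
5) do Right; now in B — A clean, B soiled
6) do Left; now in A — A clean, B soiled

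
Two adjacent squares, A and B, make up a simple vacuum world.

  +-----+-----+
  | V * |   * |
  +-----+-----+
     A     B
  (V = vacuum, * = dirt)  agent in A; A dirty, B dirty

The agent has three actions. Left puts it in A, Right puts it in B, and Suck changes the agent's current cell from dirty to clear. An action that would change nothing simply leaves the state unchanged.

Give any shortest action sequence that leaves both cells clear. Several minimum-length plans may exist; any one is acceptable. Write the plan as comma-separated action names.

1. Suck → (A; A:clear, B:dirty)
2. Right → (B; A:clear, B:dirty)
3. Suck → (B; A:clear, B:clear)
min 3: Suck A + move + Suck B

Suck, Right, Suck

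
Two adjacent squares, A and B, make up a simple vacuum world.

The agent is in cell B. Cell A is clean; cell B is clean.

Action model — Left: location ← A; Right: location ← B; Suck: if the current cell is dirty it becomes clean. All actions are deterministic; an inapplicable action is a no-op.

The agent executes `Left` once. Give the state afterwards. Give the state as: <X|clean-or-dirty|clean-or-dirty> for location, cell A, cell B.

<A|clean|clean>

start: <B|clean|clean>
1. Left → <A|clean|clean>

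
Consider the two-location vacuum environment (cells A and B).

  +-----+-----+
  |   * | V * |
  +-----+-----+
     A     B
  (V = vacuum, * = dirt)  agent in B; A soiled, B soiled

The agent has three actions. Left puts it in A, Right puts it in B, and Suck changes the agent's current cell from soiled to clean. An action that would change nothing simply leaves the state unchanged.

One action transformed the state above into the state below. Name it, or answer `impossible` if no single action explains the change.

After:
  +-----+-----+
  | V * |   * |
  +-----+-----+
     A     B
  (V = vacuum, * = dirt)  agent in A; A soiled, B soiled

try  Left: loc=A A=soiled B=soiled  ← match
try Right: loc=B A=soiled B=soiled
try  Suck: loc=B A=soiled B=clean

Left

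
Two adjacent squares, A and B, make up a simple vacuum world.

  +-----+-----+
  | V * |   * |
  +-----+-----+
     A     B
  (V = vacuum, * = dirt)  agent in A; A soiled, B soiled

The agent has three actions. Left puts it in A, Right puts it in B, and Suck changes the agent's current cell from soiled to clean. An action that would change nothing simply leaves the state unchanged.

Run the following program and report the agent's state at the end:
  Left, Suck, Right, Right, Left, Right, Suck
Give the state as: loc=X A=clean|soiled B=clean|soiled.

1) do Left; now loc=A A=soiled B=soiled
2) do Suck; now loc=A A=clean B=soiled
3) do Right; now loc=B A=clean B=soiled
4) do Right; now loc=B A=clean B=soiled
5) do Left; now loc=A A=clean B=soiled
6) do Right; now loc=B A=clean B=soiled
7) do Suck; now loc=B A=clean B=clean

loc=B A=clean B=clean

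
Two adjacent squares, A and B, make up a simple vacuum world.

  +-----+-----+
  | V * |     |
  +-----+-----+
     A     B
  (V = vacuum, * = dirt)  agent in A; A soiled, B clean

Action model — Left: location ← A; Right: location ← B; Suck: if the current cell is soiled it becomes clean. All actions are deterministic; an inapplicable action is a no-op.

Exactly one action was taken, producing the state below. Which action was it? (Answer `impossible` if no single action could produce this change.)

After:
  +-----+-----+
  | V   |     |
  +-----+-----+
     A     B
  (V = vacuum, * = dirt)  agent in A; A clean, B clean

try  Left: loc=A A=soiled B=clean
try Right: loc=B A=soiled B=clean
try  Suck: loc=A A=clean B=clean  ← match

Suck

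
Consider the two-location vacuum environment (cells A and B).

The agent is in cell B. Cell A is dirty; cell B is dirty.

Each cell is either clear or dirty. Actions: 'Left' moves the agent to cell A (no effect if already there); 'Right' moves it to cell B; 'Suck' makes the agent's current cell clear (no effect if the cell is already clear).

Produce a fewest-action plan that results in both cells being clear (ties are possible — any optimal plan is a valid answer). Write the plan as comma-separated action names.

Suck, Left, Suck

[1] after Suck: (B; A:dirty, B:clear)
[2] after Left: (A; A:dirty, B:clear)
[3] after Suck: (A; A:clear, B:clear)
min 3: Suck B + move + Suck A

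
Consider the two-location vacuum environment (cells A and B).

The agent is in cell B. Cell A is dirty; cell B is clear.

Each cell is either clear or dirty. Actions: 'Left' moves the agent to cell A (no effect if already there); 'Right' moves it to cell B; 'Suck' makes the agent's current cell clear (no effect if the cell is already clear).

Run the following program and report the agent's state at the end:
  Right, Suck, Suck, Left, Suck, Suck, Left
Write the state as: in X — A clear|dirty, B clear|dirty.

step 1/7 (Right): in B — A dirty, B clear
step 2/7 (Suck): in B — A dirty, B clear
step 3/7 (Suck): in B — A dirty, B clear
step 4/7 (Left): in A — A dirty, B clear
step 5/7 (Suck): in A — A clear, B clear
step 6/7 (Suck): in A — A clear, B clear
step 7/7 (Left): in A — A clear, B clear

in A — A clear, B clear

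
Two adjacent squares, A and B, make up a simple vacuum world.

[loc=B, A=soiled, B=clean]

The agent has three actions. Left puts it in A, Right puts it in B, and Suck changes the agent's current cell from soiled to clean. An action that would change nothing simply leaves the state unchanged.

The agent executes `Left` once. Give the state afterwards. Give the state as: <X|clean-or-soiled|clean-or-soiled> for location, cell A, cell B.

<A|soiled|clean>

start: <B|soiled|clean>
1. Left → <A|soiled|clean>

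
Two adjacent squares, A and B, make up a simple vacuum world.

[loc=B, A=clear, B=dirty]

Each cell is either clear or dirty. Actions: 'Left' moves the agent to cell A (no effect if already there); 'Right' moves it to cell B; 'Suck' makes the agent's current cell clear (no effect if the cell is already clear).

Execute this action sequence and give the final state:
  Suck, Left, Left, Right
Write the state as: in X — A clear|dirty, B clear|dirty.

in B — A clear, B clear

1. Suck → in B — A clear, B clear
2. Left → in A — A clear, B clear
3. Left → in A — A clear, B clear
4. Right → in B — A clear, B clear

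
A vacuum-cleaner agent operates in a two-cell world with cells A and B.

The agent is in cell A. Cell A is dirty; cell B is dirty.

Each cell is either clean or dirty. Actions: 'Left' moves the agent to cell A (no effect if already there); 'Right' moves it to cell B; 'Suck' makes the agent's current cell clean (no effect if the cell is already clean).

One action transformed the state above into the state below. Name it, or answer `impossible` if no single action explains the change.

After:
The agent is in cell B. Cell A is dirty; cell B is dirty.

try  Left: <A|dirty|dirty>
try Right: <B|dirty|dirty>  ← match
try  Suck: <A|clean|dirty>

Right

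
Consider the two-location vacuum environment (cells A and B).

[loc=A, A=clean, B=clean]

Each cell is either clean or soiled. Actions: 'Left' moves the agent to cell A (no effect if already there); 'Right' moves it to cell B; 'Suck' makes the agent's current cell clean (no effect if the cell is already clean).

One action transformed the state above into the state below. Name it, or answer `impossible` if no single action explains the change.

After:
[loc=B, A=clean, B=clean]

try  Left: (A; A:clean, B:clean)
try Right: (B; A:clean, B:clean)  ← match
try  Suck: (A; A:clean, B:clean)

Right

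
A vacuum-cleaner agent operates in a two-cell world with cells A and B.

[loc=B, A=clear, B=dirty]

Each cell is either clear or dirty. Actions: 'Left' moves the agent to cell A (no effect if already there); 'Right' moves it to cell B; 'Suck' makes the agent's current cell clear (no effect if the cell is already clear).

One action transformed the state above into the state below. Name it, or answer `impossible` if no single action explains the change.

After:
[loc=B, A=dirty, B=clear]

try  Left: loc=A A=clear B=dirty
try Right: loc=B A=clear B=dirty
try  Suck: loc=B A=clear B=clear
no single action produces the after-state

impossible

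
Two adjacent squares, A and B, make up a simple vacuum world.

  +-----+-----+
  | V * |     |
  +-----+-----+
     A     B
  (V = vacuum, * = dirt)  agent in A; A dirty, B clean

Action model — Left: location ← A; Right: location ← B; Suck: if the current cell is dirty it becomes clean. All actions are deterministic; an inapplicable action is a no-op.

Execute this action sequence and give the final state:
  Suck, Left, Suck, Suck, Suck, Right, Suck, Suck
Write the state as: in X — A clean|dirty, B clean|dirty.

1) do Suck; now in A — A clean, B clean
2) do Left; now in A — A clean, B clean
3) do Suck; now in A — A clean, B clean
4) do Suck; now in A — A clean, B clean
5) do Suck; now in A — A clean, B clean
6) do Right; now in B — A clean, B clean
7) do Suck; now in B — A clean, B clean
8) do Suck; now in B — A clean, B clean

in B — A clean, B clean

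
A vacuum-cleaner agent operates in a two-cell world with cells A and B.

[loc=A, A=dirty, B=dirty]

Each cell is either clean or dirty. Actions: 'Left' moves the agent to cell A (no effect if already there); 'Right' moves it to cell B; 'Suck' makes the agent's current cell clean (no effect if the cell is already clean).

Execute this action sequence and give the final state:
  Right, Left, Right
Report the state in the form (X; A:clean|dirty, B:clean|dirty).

Right (#1): (B; A:dirty, B:dirty)
Left (#2): (A; A:dirty, B:dirty)
Right (#3): (B; A:dirty, B:dirty)

(B; A:dirty, B:dirty)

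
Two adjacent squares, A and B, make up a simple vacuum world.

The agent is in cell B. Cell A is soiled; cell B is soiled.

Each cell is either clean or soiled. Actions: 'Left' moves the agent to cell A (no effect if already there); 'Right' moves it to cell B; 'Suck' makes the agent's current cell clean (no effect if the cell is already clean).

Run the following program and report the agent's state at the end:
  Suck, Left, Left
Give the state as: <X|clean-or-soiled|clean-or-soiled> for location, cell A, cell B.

<A|soiled|clean>

[1] after Suck: <B|soiled|clean>
[2] after Left: <A|soiled|clean>
[3] after Left: <A|soiled|clean>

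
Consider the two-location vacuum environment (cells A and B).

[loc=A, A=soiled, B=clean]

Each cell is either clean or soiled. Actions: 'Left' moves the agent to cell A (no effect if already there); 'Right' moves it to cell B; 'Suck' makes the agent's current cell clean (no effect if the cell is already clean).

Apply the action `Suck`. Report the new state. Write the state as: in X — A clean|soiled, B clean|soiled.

in A — A clean, B clean

start: in A — A soiled, B clean
1. Suck → in A — A clean, B clean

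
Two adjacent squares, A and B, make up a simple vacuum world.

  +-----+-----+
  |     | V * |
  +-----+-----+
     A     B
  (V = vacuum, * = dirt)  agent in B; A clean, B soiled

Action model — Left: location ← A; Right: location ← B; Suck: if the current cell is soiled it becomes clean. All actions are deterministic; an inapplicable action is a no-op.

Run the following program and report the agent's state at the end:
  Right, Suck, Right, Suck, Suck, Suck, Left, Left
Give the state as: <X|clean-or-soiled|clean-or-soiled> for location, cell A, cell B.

Right (#1): <B|clean|soiled>
Suck (#2): <B|clean|clean>
Right (#3): <B|clean|clean>
Suck (#4): <B|clean|clean>
Suck (#5): <B|clean|clean>
Suck (#6): <B|clean|clean>
Left (#7): <A|clean|clean>
Left (#8): <A|clean|clean>

<A|clean|clean>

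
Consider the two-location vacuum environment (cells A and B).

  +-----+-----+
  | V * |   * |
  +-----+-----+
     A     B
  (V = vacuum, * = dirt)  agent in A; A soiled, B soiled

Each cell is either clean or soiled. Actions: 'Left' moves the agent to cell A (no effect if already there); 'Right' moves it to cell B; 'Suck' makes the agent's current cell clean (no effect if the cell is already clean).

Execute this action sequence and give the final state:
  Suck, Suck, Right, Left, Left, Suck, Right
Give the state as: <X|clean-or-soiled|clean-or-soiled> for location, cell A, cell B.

<B|clean|soiled>

step 1/7 (Suck): <A|clean|soiled>
step 2/7 (Suck): <A|clean|soiled>
step 3/7 (Right): <B|clean|soiled>
step 4/7 (Left): <A|clean|soiled>
step 5/7 (Left): <A|clean|soiled>
step 6/7 (Suck): <A|clean|soiled>
step 7/7 (Right): <B|clean|soiled>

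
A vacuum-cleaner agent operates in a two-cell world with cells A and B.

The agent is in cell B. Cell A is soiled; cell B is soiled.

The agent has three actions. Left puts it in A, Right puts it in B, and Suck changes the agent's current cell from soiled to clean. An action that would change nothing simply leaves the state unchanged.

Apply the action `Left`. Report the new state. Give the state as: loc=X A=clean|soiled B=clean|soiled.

start: loc=B A=soiled B=soiled
1) do Left; now loc=A A=soiled B=soiled

loc=A A=soiled B=soiled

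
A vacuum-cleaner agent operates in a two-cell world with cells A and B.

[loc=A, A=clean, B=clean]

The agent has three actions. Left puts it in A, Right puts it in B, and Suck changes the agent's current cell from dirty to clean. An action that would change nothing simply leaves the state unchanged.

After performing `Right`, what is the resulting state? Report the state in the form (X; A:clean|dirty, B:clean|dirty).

(B; A:clean, B:clean)

start: (A; A:clean, B:clean)
1. Right → (B; A:clean, B:clean)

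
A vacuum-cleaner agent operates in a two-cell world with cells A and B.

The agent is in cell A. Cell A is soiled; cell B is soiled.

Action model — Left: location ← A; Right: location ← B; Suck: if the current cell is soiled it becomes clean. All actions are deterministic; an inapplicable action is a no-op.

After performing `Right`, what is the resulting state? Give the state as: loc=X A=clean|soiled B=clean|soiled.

start: loc=A A=soiled B=soiled
[1] after Right: loc=B A=soiled B=soiled

loc=B A=soiled B=soiled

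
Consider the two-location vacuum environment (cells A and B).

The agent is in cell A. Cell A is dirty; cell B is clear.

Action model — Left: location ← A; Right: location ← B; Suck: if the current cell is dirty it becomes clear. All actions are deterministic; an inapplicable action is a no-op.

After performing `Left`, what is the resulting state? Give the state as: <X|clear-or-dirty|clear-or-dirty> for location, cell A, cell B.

start: <A|dirty|clear>
step 1/1 (Left): <A|dirty|clear>

<A|dirty|clear>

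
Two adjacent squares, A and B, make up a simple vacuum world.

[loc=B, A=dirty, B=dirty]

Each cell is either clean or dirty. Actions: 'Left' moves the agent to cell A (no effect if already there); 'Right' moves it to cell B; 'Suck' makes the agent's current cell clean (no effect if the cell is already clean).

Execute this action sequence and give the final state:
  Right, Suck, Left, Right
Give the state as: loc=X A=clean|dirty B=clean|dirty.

loc=B A=dirty B=clean

Right (#1): loc=B A=dirty B=dirty
Suck (#2): loc=B A=dirty B=clean
Left (#3): loc=A A=dirty B=clean
Right (#4): loc=B A=dirty B=clean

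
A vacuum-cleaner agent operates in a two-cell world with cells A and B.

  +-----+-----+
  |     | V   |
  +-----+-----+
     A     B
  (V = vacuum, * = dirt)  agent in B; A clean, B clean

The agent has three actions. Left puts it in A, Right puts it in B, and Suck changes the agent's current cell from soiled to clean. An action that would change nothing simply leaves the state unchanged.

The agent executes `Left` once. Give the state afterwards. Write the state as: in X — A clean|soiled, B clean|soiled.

start: in B — A clean, B clean
1) do Left; now in A — A clean, B clean

in A — A clean, B clean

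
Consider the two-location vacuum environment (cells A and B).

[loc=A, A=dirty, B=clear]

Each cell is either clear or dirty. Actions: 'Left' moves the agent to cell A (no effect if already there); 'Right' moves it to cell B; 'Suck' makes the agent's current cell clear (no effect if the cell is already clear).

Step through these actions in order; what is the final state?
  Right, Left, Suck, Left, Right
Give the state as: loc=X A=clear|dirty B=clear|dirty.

loc=B A=clear B=clear

t=1 Right ⇒ loc=B A=dirty B=clear
t=2 Left ⇒ loc=A A=dirty B=clear
t=3 Suck ⇒ loc=A A=clear B=clear
t=4 Left ⇒ loc=A A=clear B=clear
t=5 Right ⇒ loc=B A=clear B=clear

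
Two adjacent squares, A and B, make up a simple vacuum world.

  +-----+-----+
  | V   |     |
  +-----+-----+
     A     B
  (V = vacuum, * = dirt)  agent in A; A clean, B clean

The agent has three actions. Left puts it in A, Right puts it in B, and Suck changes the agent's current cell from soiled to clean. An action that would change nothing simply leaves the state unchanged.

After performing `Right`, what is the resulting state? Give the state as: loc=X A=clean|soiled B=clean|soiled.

start: loc=A A=clean B=clean
step 1/1 (Right): loc=B A=clean B=clean

loc=B A=clean B=clean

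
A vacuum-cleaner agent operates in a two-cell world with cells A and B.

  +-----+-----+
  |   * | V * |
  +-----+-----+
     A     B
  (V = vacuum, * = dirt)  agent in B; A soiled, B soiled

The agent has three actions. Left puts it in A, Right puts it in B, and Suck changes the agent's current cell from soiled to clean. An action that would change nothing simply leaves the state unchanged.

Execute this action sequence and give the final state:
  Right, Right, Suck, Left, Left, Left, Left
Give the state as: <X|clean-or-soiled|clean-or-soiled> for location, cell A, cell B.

<A|soiled|clean>

[1] after Right: <B|soiled|soiled>
[2] after Right: <B|soiled|soiled>
[3] after Suck: <B|soiled|clean>
[4] after Left: <A|soiled|clean>
[5] after Left: <A|soiled|clean>
[6] after Left: <A|soiled|clean>
[7] after Left: <A|soiled|clean>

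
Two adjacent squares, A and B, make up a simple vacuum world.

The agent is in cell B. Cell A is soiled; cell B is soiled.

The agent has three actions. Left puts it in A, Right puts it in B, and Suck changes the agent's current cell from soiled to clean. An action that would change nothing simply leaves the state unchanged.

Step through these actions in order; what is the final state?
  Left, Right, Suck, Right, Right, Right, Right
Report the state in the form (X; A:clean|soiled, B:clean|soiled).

(B; A:soiled, B:clean)

t=1 Left ⇒ (A; A:soiled, B:soiled)
t=2 Right ⇒ (B; A:soiled, B:soiled)
t=3 Suck ⇒ (B; A:soiled, B:clean)
t=4 Right ⇒ (B; A:soiled, B:clean)
t=5 Right ⇒ (B; A:soiled, B:clean)
t=6 Right ⇒ (B; A:soiled, B:clean)
t=7 Right ⇒ (B; A:soiled, B:clean)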